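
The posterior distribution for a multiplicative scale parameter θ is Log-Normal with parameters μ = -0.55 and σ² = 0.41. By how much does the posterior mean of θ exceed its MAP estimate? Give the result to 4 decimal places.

Mode = exp(μ − σ²) = exp(-0.96) = 0.3829.
Mean = exp(μ + σ²/2) = exp(-0.345) = 0.7082.
Difference = 0.7082 − 0.3829 = 0.3253.

0.3253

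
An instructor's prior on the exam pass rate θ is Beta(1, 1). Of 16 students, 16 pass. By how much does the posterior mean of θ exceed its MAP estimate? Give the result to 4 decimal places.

Posterior: Beta(1+16, 1+0) = Beta(17, 1).
Since β = 1 ≤ 1 and α > 1, the Beta density is monotone increasing on [0,1]; the mode is at 1.
Mean = 17/(17+1) = 0.9444.
Difference = 0.9444 − 1.0000 = -0.0556.

-0.0556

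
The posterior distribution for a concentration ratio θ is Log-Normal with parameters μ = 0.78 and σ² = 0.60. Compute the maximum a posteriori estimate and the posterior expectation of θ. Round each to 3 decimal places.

θ_MAP = 1.197, E[θ|data] = 2.945

Mode = exp(μ − σ²) = exp(0.18) = 1.197.
Mean = exp(μ + σ²/2) = exp(1.080) = 2.945.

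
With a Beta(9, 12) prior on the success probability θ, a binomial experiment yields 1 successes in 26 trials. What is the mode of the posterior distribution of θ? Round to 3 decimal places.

Posterior: Beta(9+1, 12+25) = Beta(10, 37).
Mode = (10−1)/(10+37−2) = 9/45 = 0.200.
Mean = 10/(10+37) = 10/47 = 0.213.
This is the posterior mode — the MAP estimate.

0.200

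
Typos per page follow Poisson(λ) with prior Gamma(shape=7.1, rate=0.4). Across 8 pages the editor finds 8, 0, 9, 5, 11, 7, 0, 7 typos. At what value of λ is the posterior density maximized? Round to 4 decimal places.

Σ counts = 47. Posterior: Gamma(shape = 7.1+47 = 54.1, rate = 0.4+8 = 8.4).
Mode = (α−1)/β = 53.1/8.4 = 6.3214.
Mean = α/β = 54.1/8.4 = 6.4405.
This is the posterior mode — the MAP estimate.

6.3214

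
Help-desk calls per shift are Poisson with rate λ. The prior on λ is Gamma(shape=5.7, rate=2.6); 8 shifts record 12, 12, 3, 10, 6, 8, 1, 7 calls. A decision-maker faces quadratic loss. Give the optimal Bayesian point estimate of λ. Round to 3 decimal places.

Σ counts = 59. Posterior: Gamma(shape = 5.7+59 = 64.7, rate = 2.6+8 = 10.6).
Mode = (α−1)/β = 63.7/10.6 = 6.009.
Mean = α/β = 64.7/10.6 = 6.104.
Quadratic loss ⇒ the optimal estimator is the posterior mean.

6.104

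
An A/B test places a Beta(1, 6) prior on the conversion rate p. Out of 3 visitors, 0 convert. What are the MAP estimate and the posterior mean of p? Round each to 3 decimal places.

Posterior: Beta(1+0, 6+3) = Beta(1, 9).
Since α = 1 ≤ 1 and β > 1, the Beta density is monotone decreasing on [0,1]; the mode is at 0.
Mean = 1/(1+9) = 0.100.

p_MAP = 0.000, E[p|data] = 0.100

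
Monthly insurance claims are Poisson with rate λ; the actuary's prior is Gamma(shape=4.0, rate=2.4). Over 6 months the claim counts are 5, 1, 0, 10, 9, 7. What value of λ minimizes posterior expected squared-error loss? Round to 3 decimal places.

Σ counts = 32. Posterior: Gamma(shape = 4.0+32 = 36.0, rate = 2.4+6 = 8.4).
Mode = (α−1)/β = 35.0/8.4 = 4.167.
Mean = α/β = 36.0/8.4 = 4.286.
Squared-error loss ⇒ the optimal estimator is the posterior mean.

4.286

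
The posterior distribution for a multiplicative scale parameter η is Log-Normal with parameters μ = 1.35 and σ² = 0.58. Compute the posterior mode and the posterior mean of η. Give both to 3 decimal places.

Mode = exp(μ − σ²) = exp(0.77) = 2.160.
Mean = exp(μ + σ²/2) = exp(1.640) = 5.155.

η_MAP = 2.160, E[η|data] = 5.155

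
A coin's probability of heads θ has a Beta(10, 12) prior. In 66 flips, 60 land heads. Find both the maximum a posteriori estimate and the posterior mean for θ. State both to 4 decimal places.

maximum a posteriori estimate = 0.8023, posterior mean = 0.7955

Posterior: Beta(10+60, 12+6) = Beta(70, 18).
Mode = (70−1)/(70+18−2) = 69/86 = 0.8023.
Mean = 70/(70+18) = 70/88 = 0.7955.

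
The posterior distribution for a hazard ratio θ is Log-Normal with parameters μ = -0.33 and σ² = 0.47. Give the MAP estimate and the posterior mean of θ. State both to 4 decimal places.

Mode = exp(μ − σ²) = exp(-0.80) = 0.4493.
Mean = exp(μ + σ²/2) = exp(-0.095) = 0.9094.

θ_MAP = 0.4493, E[θ|data] = 0.9094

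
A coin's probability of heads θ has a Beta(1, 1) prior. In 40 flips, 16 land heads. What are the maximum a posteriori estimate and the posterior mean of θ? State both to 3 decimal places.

Posterior: Beta(1+16, 1+24) = Beta(17, 25).
Mode = (17−1)/(17+25−2) = 16/40 = 0.400.
With a flat prior the MAP equals the MLE, 16/40.
Mean = 17/(17+25) = 17/42 = 0.405.

MAP = 0.400; posterior mean = 0.405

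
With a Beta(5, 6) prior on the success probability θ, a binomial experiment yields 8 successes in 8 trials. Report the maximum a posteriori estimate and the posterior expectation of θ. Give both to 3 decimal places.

MAP = 0.706; posterior mean = 0.684

Posterior: Beta(5+8, 6+0) = Beta(13, 6).
Mode = (13−1)/(13+6−2) = 12/17 = 0.706.
Mean = 13/(13+6) = 13/19 = 0.684.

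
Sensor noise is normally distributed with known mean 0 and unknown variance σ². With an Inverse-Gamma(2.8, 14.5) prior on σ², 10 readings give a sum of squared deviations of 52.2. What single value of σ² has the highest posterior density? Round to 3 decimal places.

4.614

Posterior: Inverse-Gamma(shape = 2.8+10/2 = 7.8, scale = 14.5+52.2/2 = 40.6).
Mode = β/(α+1) = 40.6/8.8 = 4.614.
Mean = β/(α−1) = 40.6/6.8 = 5.971.
This is the posterior mode — the MAP estimate.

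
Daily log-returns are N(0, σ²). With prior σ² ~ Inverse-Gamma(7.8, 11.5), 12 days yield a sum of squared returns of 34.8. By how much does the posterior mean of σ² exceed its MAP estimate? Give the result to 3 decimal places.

0.305

Posterior: Inverse-Gamma(shape = 7.8+12/2 = 13.8, scale = 11.5+34.8/2 = 28.9).
Mode = β/(α+1) = 28.9/14.8 = 1.953.
Mean = β/(α−1) = 28.9/12.8 = 2.258.
Difference = 2.258 − 1.953 = 0.305.
The posterior is right-skewed, so the mean exceeds the mode.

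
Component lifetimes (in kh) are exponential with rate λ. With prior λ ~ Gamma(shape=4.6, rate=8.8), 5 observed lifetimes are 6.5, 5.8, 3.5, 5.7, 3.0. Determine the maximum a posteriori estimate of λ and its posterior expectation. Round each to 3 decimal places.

λ_MAP = 0.258, E[λ|data] = 0.288

Σ times = 24.5. Posterior: Gamma(shape = 4.6+5 = 9.6, rate = 8.8+24.5 = 33.3).
Mode = (α−1)/β = 8.6/33.3 = 0.258.
Mean = α/β = 9.6/33.3 = 0.288.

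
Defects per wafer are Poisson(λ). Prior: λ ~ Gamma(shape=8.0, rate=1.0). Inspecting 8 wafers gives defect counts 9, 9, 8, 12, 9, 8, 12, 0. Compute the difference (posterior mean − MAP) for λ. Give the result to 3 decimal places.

0.111

Σ counts = 67. Posterior: Gamma(shape = 8.0+67 = 75.0, rate = 1.0+8 = 9.0).
Mode = (α−1)/β = 74.0/9.0 = 8.222.
Mean = α/β = 75.0/9.0 = 8.333.
Difference = 8.333 − 8.222 = 0.111.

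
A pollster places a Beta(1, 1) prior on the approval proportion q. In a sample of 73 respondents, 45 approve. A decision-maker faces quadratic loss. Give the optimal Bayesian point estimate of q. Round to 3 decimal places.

0.613

Posterior: Beta(1+45, 1+28) = Beta(46, 29).
Mode = (46−1)/(46+29−2) = 45/73 = 0.616.
With a flat prior the MAP equals the MLE, 45/73.
Mean = 46/(46+29) = 46/75 = 0.613.
Quadratic loss ⇒ the optimal estimator is the posterior mean.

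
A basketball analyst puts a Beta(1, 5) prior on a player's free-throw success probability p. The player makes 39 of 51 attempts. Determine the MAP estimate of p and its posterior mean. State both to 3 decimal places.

Posterior: Beta(1+39, 5+12) = Beta(40, 17).
Mode = (40−1)/(40+17−2) = 39/55 = 0.709.
Mean = 40/(40+17) = 40/57 = 0.702.

MAP = 0.709, posterior mean = 0.702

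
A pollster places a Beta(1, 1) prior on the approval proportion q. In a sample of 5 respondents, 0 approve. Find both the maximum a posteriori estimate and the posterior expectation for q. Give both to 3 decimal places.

Posterior: Beta(1+0, 1+5) = Beta(1, 6).
Since α = 1 ≤ 1 and β > 1, the Beta density is monotone decreasing on [0,1]; the mode is at 0.
Mean = 1/(1+6) = 0.143.

MAP = 0.000, posterior mean = 0.143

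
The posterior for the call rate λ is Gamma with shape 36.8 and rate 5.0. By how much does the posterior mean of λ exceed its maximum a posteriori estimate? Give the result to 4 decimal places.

Mode = (α−1)/β = 35.8/5.0 = 7.1600.
Mean = α/β = 36.8/5.0 = 7.3600.
Difference = 7.3600 − 7.1600 = 0.2000.

0.2000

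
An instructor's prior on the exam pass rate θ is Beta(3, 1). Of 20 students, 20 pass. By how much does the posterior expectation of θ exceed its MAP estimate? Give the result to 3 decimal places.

Posterior: Beta(3+20, 1+0) = Beta(23, 1).
Since β = 1 ≤ 1 and α > 1, the Beta density is monotone increasing on [0,1]; the mode is at 1.
Mean = 23/(23+1) = 0.958.
Difference = 0.958 − 1.000 = -0.042.

-0.042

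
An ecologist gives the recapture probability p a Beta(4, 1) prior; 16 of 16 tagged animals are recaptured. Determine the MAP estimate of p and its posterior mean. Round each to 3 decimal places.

Posterior: Beta(4+16, 1+0) = Beta(20, 1).
Since β = 1 ≤ 1 and α > 1, the Beta density is monotone increasing on [0,1]; the mode is at 1.
Mean = 20/(20+1) = 0.952.
The mean is pulled below the mode by the posterior's left skew.

MAP = 1.000; posterior mean = 0.952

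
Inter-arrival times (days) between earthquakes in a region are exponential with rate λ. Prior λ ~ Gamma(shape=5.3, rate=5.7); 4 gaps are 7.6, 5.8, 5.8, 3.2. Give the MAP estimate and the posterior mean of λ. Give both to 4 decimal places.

Σ times = 22.4. Posterior: Gamma(shape = 5.3+4 = 9.3, rate = 5.7+22.4 = 28.1).
Mode = (α−1)/β = 8.3/28.1 = 0.2954.
Mean = α/β = 9.3/28.1 = 0.3310.

MAP: 0.2954. Posterior mean: 0.3310.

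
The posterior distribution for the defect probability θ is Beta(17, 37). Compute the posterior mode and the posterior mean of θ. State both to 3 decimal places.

MAP = 0.308, posterior mean = 0.315

Mode = (17−1)/(17+37−2) = 16/52 = 0.308.
Mean = 17/(17+37) = 17/54 = 0.315.
Right-skewed posterior ⇒ mode < mean.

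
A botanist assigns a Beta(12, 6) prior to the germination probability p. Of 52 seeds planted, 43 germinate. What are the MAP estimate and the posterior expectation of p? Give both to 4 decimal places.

Posterior: Beta(12+43, 6+9) = Beta(55, 15).
Mode = (55−1)/(55+15−2) = 54/68 = 0.7941.
Mean = 55/(55+15) = 55/70 = 0.7857.
Mode > mean: the posterior has a left tail.

MAP = 0.7941, posterior mean = 0.7857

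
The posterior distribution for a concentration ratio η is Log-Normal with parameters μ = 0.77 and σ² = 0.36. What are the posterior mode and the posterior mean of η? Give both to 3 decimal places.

Mode = exp(μ − σ²) = exp(0.41) = 1.507.
Mean = exp(μ + σ²/2) = exp(0.950) = 2.586.

MAP: 1.507. Posterior mean: 2.586.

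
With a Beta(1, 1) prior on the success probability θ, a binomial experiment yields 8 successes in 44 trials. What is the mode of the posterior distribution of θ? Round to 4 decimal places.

0.1818

Posterior: Beta(1+8, 1+36) = Beta(9, 37).
Mode = (9−1)/(9+37−2) = 8/44 = 0.1818.
With a flat prior the MAP equals the MLE, 8/44.
Mean = 9/(9+37) = 9/46 = 0.1957.
This is the posterior mode — the MAP estimate.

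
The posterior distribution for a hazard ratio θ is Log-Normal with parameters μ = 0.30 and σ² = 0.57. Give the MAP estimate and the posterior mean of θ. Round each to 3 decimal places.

θ_MAP = 0.763, E[θ|data] = 1.795

Mode = exp(μ − σ²) = exp(-0.27) = 0.763.
Mean = exp(μ + σ²/2) = exp(0.585) = 1.795.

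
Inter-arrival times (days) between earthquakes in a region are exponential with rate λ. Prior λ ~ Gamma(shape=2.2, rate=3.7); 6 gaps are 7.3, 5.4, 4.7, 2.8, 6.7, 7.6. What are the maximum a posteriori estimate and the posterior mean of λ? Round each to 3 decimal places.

MAP = 0.188; posterior mean = 0.215

Σ times = 34.5. Posterior: Gamma(shape = 2.2+6 = 8.2, rate = 3.7+34.5 = 38.2).
Mode = (α−1)/β = 7.2/38.2 = 0.188.
Mean = α/β = 8.2/38.2 = 0.215.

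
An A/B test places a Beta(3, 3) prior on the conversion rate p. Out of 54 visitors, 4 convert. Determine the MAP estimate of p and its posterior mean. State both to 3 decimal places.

p_MAP = 0.103, E[p|data] = 0.117

Posterior: Beta(3+4, 3+50) = Beta(7, 53).
Mode = (7−1)/(7+53−2) = 6/58 = 0.103.
Mean = 7/(7+53) = 7/60 = 0.117.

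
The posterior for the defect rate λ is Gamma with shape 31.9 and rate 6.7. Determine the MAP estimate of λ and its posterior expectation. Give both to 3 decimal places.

MAP = 4.612; posterior mean = 4.761

Mode = (α−1)/β = 30.9/6.7 = 4.612.
Mean = α/β = 31.9/6.7 = 4.761.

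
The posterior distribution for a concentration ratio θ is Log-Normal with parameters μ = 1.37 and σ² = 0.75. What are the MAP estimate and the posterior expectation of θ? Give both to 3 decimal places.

MAP estimate = 1.859, posterior expectation = 5.726

Mode = exp(μ − σ²) = exp(0.62) = 1.859.
Mean = exp(μ + σ²/2) = exp(1.745) = 5.726.
Right-skewed posterior ⇒ mode < mean.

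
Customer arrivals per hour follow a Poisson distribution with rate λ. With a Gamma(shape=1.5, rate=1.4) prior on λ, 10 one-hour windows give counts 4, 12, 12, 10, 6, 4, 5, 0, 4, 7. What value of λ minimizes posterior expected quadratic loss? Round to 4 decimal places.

5.7456

Σ counts = 64. Posterior: Gamma(shape = 1.5+64 = 65.5, rate = 1.4+10 = 11.4).
Mode = (α−1)/β = 64.5/11.4 = 5.6579.
Mean = α/β = 65.5/11.4 = 5.7456.
Quadratic loss ⇒ the optimal estimator is the posterior mean.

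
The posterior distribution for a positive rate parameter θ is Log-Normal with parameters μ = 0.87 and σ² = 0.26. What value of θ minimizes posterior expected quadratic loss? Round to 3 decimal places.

2.718

Mode = exp(μ − σ²) = exp(0.61) = 1.840.
Mean = exp(μ + σ²/2) = exp(1.000) = 2.718.
Quadratic loss ⇒ the optimal estimator is the posterior mean.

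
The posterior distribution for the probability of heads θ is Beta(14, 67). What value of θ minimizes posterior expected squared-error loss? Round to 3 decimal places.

Mode = (14−1)/(14+67−2) = 13/79 = 0.165.
Mean = 14/(14+67) = 14/81 = 0.173.
Squared-error loss ⇒ the optimal estimator is the posterior mean.

0.173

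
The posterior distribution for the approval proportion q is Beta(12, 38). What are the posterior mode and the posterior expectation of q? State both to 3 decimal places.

Mode = (12−1)/(12+38−2) = 11/48 = 0.229.
Mean = 12/(12+38) = 12/50 = 0.240.

MAP = 0.229; posterior mean = 0.240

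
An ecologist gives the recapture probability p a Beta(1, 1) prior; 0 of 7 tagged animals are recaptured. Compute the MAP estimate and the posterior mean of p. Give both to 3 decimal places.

Posterior: Beta(1+0, 1+7) = Beta(1, 8).
Since α = 1 ≤ 1 and β > 1, the Beta density is monotone decreasing on [0,1]; the mode is at 0.
Mean = 1/(1+8) = 0.111.

MAP: 0.000. Posterior mean: 0.111.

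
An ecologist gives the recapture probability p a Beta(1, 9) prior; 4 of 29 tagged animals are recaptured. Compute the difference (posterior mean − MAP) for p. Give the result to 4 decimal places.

0.0201

Posterior: Beta(1+4, 9+25) = Beta(5, 34).
Mode = (5−1)/(5+34−2) = 4/37 = 0.1081.
Mean = 5/(5+34) = 5/39 = 0.1282.
Difference = 0.1282 − 0.1081 = 0.0201.
Mean > mode: the posterior has a right tail.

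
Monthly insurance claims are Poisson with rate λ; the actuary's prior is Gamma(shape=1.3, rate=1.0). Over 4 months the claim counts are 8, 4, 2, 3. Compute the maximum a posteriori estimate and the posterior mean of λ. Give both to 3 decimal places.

MAP = 3.460; posterior mean = 3.660

Σ counts = 17. Posterior: Gamma(shape = 1.3+17 = 18.3, rate = 1.0+4 = 5.0).
Mode = (α−1)/β = 17.3/5.0 = 3.460.
Mean = α/β = 18.3/5.0 = 3.660.
The mean is pulled above the mode by the posterior's right skew.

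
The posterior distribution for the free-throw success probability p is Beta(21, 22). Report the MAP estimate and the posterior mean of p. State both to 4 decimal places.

Mode = (21−1)/(21+22−2) = 20/41 = 0.4878.
Mean = 21/(21+22) = 21/43 = 0.4884.
The mean is pulled above the mode by the posterior's right skew.

MAP estimate = 0.4878, posterior mean = 0.4884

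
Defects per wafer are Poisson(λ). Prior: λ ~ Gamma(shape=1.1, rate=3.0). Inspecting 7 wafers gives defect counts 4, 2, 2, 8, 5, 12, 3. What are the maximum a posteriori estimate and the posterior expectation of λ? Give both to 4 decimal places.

maximum a posteriori estimate = 3.6100, posterior expectation = 3.7100

Σ counts = 36. Posterior: Gamma(shape = 1.1+36 = 37.1, rate = 3.0+7 = 10.0).
Mode = (α−1)/β = 36.1/10.0 = 3.6100.
Mean = α/β = 37.1/10.0 = 3.7100.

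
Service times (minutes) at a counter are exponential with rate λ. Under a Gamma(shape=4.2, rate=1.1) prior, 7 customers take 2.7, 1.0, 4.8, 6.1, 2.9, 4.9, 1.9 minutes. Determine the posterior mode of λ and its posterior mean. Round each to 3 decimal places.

MAP = 0.402; posterior mean = 0.441

Σ times = 24.3. Posterior: Gamma(shape = 4.2+7 = 11.2, rate = 1.1+24.3 = 25.4).
Mode = (α−1)/β = 10.2/25.4 = 0.402.
Mean = α/β = 11.2/25.4 = 0.441.
The posterior is right-skewed, so the mean exceeds the mode.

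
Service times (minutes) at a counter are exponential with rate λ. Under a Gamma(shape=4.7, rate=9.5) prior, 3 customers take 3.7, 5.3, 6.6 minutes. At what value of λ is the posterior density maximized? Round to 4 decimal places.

Σ times = 15.6. Posterior: Gamma(shape = 4.7+3 = 7.7, rate = 9.5+15.6 = 25.1).
Mode = (α−1)/β = 6.7/25.1 = 0.2669.
Mean = α/β = 7.7/25.1 = 0.3068.
This is the posterior mode — the MAP estimate.

0.2669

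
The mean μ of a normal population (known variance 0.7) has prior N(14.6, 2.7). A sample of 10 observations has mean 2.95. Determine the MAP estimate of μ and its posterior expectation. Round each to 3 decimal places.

μ_MAP = 3.244, E[μ|data] = 3.244

Posterior for μ is Normal. Precision-weighted mean: (1/2.7·14.6 + 10/0.7·2.95) / (1/2.7 + 10/0.7) = 3.244.
A Normal posterior is symmetric, so mode = mean.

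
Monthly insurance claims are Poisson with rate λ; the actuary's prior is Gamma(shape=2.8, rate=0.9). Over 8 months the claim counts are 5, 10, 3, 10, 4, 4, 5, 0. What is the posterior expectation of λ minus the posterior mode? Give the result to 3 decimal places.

0.112

Σ counts = 41. Posterior: Gamma(shape = 2.8+41 = 43.8, rate = 0.9+8 = 8.9).
Mode = (α−1)/β = 42.8/8.9 = 4.809.
Mean = α/β = 43.8/8.9 = 4.921.
Difference = 4.921 − 4.809 = 0.112.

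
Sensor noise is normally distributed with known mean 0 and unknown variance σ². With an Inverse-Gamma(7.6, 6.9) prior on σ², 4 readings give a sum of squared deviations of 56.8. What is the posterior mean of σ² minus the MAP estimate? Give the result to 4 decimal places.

Posterior: Inverse-Gamma(shape = 7.6+4/2 = 9.6, scale = 6.9+56.8/2 = 35.3).
Mode = β/(α+1) = 35.3/10.6 = 3.3302.
Mean = β/(α−1) = 35.3/8.6 = 4.1047.
Difference = 4.1047 − 3.3302 = 0.7745.

0.7745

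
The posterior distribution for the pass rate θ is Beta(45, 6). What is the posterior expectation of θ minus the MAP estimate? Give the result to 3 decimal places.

Mode = (45−1)/(45+6−2) = 44/49 = 0.898.
Mean = 45/(45+6) = 45/51 = 0.882.
Difference = 0.882 − 0.898 = -0.016.
The mean is pulled below the mode by the posterior's left skew.

-0.016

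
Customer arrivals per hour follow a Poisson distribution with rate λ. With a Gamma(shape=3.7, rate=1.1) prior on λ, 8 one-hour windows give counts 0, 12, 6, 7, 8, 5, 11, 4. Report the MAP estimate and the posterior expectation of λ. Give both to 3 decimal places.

Σ counts = 53. Posterior: Gamma(shape = 3.7+53 = 56.7, rate = 1.1+8 = 9.1).
Mode = (α−1)/β = 55.7/9.1 = 6.121.
Mean = α/β = 56.7/9.1 = 6.231.

MAP estimate = 6.121, posterior expectation = 6.231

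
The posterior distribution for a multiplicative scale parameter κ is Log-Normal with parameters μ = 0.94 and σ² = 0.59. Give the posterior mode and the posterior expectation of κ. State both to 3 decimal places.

MAP: 1.419. Posterior mean: 3.438.

Mode = exp(μ − σ²) = exp(0.35) = 1.419.
Mean = exp(μ + σ²/2) = exp(1.235) = 3.438.
The posterior is right-skewed, so the mean exceeds the mode.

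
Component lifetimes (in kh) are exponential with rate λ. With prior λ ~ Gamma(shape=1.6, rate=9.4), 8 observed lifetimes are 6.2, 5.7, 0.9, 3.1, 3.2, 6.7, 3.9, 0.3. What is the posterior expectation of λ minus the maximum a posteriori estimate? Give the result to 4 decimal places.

0.0254

Σ times = 30.0. Posterior: Gamma(shape = 1.6+8 = 9.6, rate = 9.4+30.0 = 39.4).
Mode = (α−1)/β = 8.6/39.4 = 0.2183.
Mean = α/β = 9.6/39.4 = 0.2437.
Difference = 0.2437 − 0.2183 = 0.0254.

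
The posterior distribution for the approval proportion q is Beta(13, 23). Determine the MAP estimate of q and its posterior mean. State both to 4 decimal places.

MAP estimate = 0.3529, posterior mean = 0.3611

Mode = (13−1)/(13+23−2) = 12/34 = 0.3529.
Mean = 13/(13+23) = 13/36 = 0.3611.
Right-skewed posterior ⇒ mode < mean.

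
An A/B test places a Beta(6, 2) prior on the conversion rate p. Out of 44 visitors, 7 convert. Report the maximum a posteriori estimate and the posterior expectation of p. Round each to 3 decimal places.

Posterior: Beta(6+7, 2+37) = Beta(13, 39).
Mode = (13−1)/(13+39−2) = 12/50 = 0.240.
Mean = 13/(13+39) = 13/52 = 0.250.

maximum a posteriori estimate = 0.240, posterior expectation = 0.250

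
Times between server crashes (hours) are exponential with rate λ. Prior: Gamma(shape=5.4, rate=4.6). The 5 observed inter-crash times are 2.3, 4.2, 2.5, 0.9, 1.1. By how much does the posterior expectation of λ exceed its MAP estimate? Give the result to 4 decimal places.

Σ times = 11.0. Posterior: Gamma(shape = 5.4+5 = 10.4, rate = 4.6+11.0 = 15.6).
Mode = (α−1)/β = 9.4/15.6 = 0.6026.
Mean = α/β = 10.4/15.6 = 0.6667.
Difference = 0.6667 − 0.6026 = 0.0641.

0.0641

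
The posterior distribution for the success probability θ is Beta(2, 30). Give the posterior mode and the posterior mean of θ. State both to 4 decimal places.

Mode = (2−1)/(2+30−2) = 1/30 = 0.0333.
Mean = 2/(2+30) = 2/32 = 0.0625.
The posterior is right-skewed, so the mean exceeds the mode.

MAP: 0.0333. Posterior mean: 0.0625.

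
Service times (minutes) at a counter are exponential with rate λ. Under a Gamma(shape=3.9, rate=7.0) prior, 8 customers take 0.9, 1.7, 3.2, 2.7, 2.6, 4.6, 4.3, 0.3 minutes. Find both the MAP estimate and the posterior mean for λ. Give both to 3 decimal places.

Σ times = 20.3. Posterior: Gamma(shape = 3.9+8 = 11.9, rate = 7.0+20.3 = 27.3).
Mode = (α−1)/β = 10.9/27.3 = 0.399.
Mean = α/β = 11.9/27.3 = 0.436.

MAP = 0.399; posterior mean = 0.436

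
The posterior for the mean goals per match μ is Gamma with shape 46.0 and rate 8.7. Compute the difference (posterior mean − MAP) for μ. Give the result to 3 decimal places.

0.115

Mode = (α−1)/β = 45.0/8.7 = 5.172.
Mean = α/β = 46.0/8.7 = 5.287.
Difference = 5.287 − 5.172 = 0.115.
Right-skewed posterior ⇒ mode < mean.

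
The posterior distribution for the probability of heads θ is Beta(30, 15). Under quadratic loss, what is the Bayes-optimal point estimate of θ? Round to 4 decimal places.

Mode = (30−1)/(30+15−2) = 29/43 = 0.6744.
Mean = 30/(30+15) = 30/45 = 0.6667.
Quadratic loss ⇒ the optimal estimator is the posterior mean.

0.6667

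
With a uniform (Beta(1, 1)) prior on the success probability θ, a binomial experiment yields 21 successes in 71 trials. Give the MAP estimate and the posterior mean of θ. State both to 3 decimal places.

MAP: 0.296. Posterior mean: 0.301.

Posterior: Beta(1+21, 1+50) = Beta(22, 51).
Mode = (22−1)/(22+51−2) = 21/71 = 0.296.
Mean = 22/(22+51) = 22/73 = 0.301.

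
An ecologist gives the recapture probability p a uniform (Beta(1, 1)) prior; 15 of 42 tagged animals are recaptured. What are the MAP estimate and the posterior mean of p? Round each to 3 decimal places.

MAP: 0.357. Posterior mean: 0.364.

Posterior: Beta(1+15, 1+27) = Beta(16, 28).
Mode = (16−1)/(16+28−2) = 15/42 = 0.357.
With a flat prior the MAP equals the MLE, 15/42.
Mean = 16/(16+28) = 16/44 = 0.364.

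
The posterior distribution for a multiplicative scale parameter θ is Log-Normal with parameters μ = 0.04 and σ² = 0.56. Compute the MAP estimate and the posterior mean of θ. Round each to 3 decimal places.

Mode = exp(μ − σ²) = exp(-0.52) = 0.595.
Mean = exp(μ + σ²/2) = exp(0.320) = 1.377.
Right-skewed posterior ⇒ mode < mean.

MAP estimate = 0.595, posterior mean = 1.377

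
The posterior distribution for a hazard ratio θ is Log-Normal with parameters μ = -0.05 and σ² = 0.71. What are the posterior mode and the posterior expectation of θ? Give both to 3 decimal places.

Mode = exp(μ − σ²) = exp(-0.76) = 0.468.
Mean = exp(μ + σ²/2) = exp(0.305) = 1.357.
Mean > mode: the posterior has a right tail.

MAP = 0.468; posterior mean = 1.357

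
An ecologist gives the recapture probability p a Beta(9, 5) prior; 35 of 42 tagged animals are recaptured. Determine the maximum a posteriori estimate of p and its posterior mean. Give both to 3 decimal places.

p_MAP = 0.796, E[p|data] = 0.786

Posterior: Beta(9+35, 5+7) = Beta(44, 12).
Mode = (44−1)/(44+12−2) = 43/54 = 0.796.
Mean = 44/(44+12) = 44/56 = 0.786.
The posterior is left-skewed, so the mode exceeds the mean.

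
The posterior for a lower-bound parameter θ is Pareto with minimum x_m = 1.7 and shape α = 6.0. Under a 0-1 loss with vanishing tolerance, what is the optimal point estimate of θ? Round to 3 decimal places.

1.700

The Pareto density is strictly decreasing on [x_m, ∞), so the mode is x_m = 1.700.
Mean = α·x_m/(α−1) = 6.0·1.7/5.0 = 2.040.
This is the posterior mode — the MAP estimate.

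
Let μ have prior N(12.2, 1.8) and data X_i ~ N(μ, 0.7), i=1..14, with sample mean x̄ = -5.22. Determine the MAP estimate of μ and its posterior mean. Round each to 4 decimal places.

MAP = -4.7492; posterior mean = -4.7492

Posterior for μ is Normal. Precision-weighted mean: (1/1.8·12.2 + 14/0.7·-5.22) / (1/1.8 + 14/0.7) = -4.7492.
A Normal posterior is symmetric, so mode = mean.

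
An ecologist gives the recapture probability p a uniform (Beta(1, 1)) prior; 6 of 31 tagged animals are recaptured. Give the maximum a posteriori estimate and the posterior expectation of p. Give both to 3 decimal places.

Posterior: Beta(1+6, 1+25) = Beta(7, 26).
Mode = (7−1)/(7+26−2) = 6/31 = 0.194.
With a flat prior the MAP equals the MLE, 6/31.
Mean = 7/(7+26) = 7/33 = 0.212.

MAP = 0.194; posterior mean = 0.212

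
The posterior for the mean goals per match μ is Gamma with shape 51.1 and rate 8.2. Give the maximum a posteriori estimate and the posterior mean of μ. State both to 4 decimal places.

MAP: 6.1098. Posterior mean: 6.2317.

Mode = (α−1)/β = 50.1/8.2 = 6.1098.
Mean = α/β = 51.1/8.2 = 6.2317.
Mean > mode: the posterior has a right tail.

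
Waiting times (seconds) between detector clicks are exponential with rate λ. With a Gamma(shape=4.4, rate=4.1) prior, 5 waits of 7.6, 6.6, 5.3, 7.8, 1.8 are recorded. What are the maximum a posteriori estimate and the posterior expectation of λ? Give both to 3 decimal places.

Σ times = 29.1. Posterior: Gamma(shape = 4.4+5 = 9.4, rate = 4.1+29.1 = 33.2).
Mode = (α−1)/β = 8.4/33.2 = 0.253.
Mean = α/β = 9.4/33.2 = 0.283.

maximum a posteriori estimate = 0.253, posterior expectation = 0.283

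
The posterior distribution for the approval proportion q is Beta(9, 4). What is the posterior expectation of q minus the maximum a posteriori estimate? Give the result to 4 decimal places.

-0.0350

Mode = (9−1)/(9+4−2) = 8/11 = 0.7273.
Mean = 9/(9+4) = 9/13 = 0.6923.
Difference = 0.6923 − 0.7273 = -0.0350.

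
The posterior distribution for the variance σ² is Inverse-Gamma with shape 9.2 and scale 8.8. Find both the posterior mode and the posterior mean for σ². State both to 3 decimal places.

Mode = β/(α+1) = 8.8/10.2 = 0.863.
Mean = β/(α−1) = 8.8/8.2 = 1.073.
Right-skewed posterior ⇒ mode < mean.

posterior mode = 0.863, posterior mean = 1.073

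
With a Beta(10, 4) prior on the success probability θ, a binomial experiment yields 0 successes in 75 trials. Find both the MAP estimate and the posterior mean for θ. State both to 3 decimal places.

MAP = 0.103, posterior mean = 0.112

Posterior: Beta(10+0, 4+75) = Beta(10, 79).
Mode = (10−1)/(10+79−2) = 9/87 = 0.103.
Mean = 10/(10+79) = 10/89 = 0.112.
The posterior is right-skewed, so the mean exceeds the mode.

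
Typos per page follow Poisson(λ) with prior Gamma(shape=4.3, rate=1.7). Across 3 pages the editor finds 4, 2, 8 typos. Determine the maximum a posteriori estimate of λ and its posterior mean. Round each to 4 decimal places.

Σ counts = 14. Posterior: Gamma(shape = 4.3+14 = 18.3, rate = 1.7+3 = 4.7).
Mode = (α−1)/β = 17.3/4.7 = 3.6809.
Mean = α/β = 18.3/4.7 = 3.8936.
The posterior is right-skewed, so the mean exceeds the mode.

MAP = 3.6809; posterior mean = 3.8936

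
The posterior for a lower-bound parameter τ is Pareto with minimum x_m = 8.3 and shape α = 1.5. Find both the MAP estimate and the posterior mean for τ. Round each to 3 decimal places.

The Pareto density is strictly decreasing on [x_m, ∞), so the mode is x_m = 8.300.
Mean = α·x_m/(α−1) = 1.5·8.3/0.5 = 24.900.
The posterior is right-skewed, so the mean exceeds the mode.

MAP: 8.300. Posterior mean: 24.900.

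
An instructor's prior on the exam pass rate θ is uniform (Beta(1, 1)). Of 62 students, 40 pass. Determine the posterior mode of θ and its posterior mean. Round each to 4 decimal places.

MAP = 0.6452, posterior mean = 0.6406

Posterior: Beta(1+40, 1+22) = Beta(41, 23).
Mode = (41−1)/(41+23−2) = 40/62 = 0.6452.
With a flat prior the MAP equals the MLE, 40/62.
Mean = 41/(41+23) = 41/64 = 0.6406.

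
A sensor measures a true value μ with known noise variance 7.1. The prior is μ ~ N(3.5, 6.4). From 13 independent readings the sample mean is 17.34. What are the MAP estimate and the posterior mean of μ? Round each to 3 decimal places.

Posterior for μ is Normal. Precision-weighted mean: (1/6.4·3.5 + 13/7.1·17.34) / (1/6.4 + 13/7.1) = 16.252.
A Normal posterior is symmetric, so mode = mean.

MAP = 16.252, posterior mean = 16.252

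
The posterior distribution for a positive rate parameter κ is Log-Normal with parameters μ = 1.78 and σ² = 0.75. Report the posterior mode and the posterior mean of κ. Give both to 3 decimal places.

Mode = exp(μ − σ²) = exp(1.03) = 2.801.
Mean = exp(μ + σ²/2) = exp(2.155) = 8.628.
Mean > mode: the posterior has a right tail.

MAP = 2.801; posterior mean = 8.628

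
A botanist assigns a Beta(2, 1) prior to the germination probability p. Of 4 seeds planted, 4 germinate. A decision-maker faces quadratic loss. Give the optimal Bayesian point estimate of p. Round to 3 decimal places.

0.857

Posterior: Beta(2+4, 1+0) = Beta(6, 1).
Since β = 1 ≤ 1 and α > 1, the Beta density is monotone increasing on [0,1]; the mode is at 1.
Mean = 6/(6+1) = 0.857.
Quadratic loss ⇒ the optimal estimator is the posterior mean.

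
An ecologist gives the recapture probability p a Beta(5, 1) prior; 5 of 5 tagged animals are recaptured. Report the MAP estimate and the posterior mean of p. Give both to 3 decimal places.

p_MAP = 1.000, E[p|data] = 0.909

Posterior: Beta(5+5, 1+0) = Beta(10, 1).
Since β = 1 ≤ 1 and α > 1, the Beta density is monotone increasing on [0,1]; the mode is at 1.
Mean = 10/(10+1) = 0.909.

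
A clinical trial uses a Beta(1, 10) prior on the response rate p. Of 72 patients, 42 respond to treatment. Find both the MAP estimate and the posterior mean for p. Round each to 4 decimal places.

MAP estimate = 0.5185, posterior mean = 0.5181

Posterior: Beta(1+42, 10+30) = Beta(43, 40).
Mode = (43−1)/(43+40−2) = 42/81 = 0.5185.
Mean = 43/(43+40) = 43/83 = 0.5181.
The posterior is left-skewed, so the mode exceeds the mean.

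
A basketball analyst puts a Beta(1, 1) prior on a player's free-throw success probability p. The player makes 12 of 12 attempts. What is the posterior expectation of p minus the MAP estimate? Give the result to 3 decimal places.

Posterior: Beta(1+12, 1+0) = Beta(13, 1).
Since β = 1 ≤ 1 and α > 1, the Beta density is monotone increasing on [0,1]; the mode is at 1.
Mean = 13/(13+1) = 0.929.
Difference = 0.929 − 1.000 = -0.071.
Mode > mean: the posterior has a left tail.

-0.071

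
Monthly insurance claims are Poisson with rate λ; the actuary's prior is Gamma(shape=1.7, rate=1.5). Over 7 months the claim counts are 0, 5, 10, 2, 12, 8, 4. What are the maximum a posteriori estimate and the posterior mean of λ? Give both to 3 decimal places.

Σ counts = 41. Posterior: Gamma(shape = 1.7+41 = 42.7, rate = 1.5+7 = 8.5).
Mode = (α−1)/β = 41.7/8.5 = 4.906.
Mean = α/β = 42.7/8.5 = 5.024.

MAP = 4.906, posterior mean = 5.024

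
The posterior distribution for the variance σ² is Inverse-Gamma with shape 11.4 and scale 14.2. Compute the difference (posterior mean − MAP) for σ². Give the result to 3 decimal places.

Mode = β/(α+1) = 14.2/12.4 = 1.145.
Mean = β/(α−1) = 14.2/10.4 = 1.365.
Difference = 1.365 − 1.145 = 0.220.

0.220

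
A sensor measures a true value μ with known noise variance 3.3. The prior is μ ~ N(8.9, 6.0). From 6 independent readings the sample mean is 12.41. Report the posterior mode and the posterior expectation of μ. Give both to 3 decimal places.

Posterior for μ is Normal. Precision-weighted mean: (1/6.0·8.9 + 6/3.3·12.41) / (1/6.0 + 6/3.3) = 12.115.
A Normal posterior is symmetric, so mode = mean.

posterior mode = 12.115, posterior expectation = 12.115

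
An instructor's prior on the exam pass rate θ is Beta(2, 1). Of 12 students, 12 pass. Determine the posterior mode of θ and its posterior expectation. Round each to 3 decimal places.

MAP = 1.000; posterior mean = 0.933

Posterior: Beta(2+12, 1+0) = Beta(14, 1).
Since β = 1 ≤ 1 and α > 1, the Beta density is monotone increasing on [0,1]; the mode is at 1.
Mean = 14/(14+1) = 0.933.
Left-skewed posterior ⇒ mean < mode.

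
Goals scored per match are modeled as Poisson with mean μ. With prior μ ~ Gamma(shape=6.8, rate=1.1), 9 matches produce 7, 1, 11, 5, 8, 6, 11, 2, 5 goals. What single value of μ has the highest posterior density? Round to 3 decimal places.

Σ counts = 56. Posterior: Gamma(shape = 6.8+56 = 62.8, rate = 1.1+9 = 10.1).
Mode = (α−1)/β = 61.8/10.1 = 6.119.
Mean = α/β = 62.8/10.1 = 6.218.
This is the posterior mode — the MAP estimate.

6.119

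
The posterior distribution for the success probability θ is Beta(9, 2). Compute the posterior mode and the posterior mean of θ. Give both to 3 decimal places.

Mode = (9−1)/(9+2−2) = 8/9 = 0.889.
Mean = 9/(9+2) = 9/11 = 0.818.

MAP = 0.889, posterior mean = 0.818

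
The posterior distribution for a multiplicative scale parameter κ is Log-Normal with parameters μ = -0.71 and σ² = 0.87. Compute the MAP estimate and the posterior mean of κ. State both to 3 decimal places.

κ_MAP = 0.206, E[κ|data] = 0.760

Mode = exp(μ − σ²) = exp(-1.58) = 0.206.
Mean = exp(μ + σ²/2) = exp(-0.275) = 0.760.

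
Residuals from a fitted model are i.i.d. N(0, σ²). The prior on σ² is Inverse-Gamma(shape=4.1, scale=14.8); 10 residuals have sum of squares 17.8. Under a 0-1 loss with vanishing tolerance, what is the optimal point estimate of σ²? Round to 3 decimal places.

Posterior: Inverse-Gamma(shape = 4.1+10/2 = 9.1, scale = 14.8+17.8/2 = 23.7).
Mode = β/(α+1) = 23.7/10.1 = 2.347.
Mean = β/(α−1) = 23.7/8.1 = 2.926.
This is the posterior mode — the MAP estimate.

2.347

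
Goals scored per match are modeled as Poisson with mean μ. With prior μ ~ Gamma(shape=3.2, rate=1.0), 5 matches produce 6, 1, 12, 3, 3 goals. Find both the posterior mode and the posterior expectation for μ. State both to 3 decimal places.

Σ counts = 25. Posterior: Gamma(shape = 3.2+25 = 28.2, rate = 1.0+5 = 6.0).
Mode = (α−1)/β = 27.2/6.0 = 4.533.
Mean = α/β = 28.2/6.0 = 4.700.
Right-skewed posterior ⇒ mode < mean.

MAP = 4.533, posterior mean = 4.700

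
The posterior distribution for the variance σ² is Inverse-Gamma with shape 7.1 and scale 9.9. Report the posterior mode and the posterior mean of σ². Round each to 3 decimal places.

MAP: 1.222. Posterior mean: 1.623.

Mode = β/(α+1) = 9.9/8.1 = 1.222.
Mean = β/(α−1) = 9.9/6.1 = 1.623.
Right-skewed posterior ⇒ mode < mean.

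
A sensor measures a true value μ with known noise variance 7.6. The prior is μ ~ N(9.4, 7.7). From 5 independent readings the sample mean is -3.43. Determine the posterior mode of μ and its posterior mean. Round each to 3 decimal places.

posterior mode = -1.315, posterior mean = -1.315

Posterior for μ is Normal. Precision-weighted mean: (1/7.7·9.4 + 5/7.6·-3.43) / (1/7.7 + 5/7.6) = -1.315.
A Normal posterior is symmetric, so mode = mean.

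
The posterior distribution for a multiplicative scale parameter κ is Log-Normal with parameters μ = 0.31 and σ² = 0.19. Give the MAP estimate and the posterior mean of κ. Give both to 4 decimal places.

Mode = exp(μ − σ²) = exp(0.12) = 1.1275.
Mean = exp(μ + σ²/2) = exp(0.405) = 1.4993.

MAP: 1.1275. Posterior mean: 1.4993.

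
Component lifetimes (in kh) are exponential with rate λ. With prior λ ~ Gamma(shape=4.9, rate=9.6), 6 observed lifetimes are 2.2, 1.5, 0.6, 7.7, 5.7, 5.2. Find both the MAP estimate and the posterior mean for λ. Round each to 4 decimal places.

Σ times = 22.9. Posterior: Gamma(shape = 4.9+6 = 10.9, rate = 9.6+22.9 = 32.5).
Mode = (α−1)/β = 9.9/32.5 = 0.3046.
Mean = α/β = 10.9/32.5 = 0.3354.

MAP: 0.3046. Posterior mean: 0.3354.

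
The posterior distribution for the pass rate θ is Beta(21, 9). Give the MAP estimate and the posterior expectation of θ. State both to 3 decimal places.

MAP estimate = 0.714, posterior expectation = 0.700

Mode = (21−1)/(21+9−2) = 20/28 = 0.714.
Mean = 21/(21+9) = 21/30 = 0.700.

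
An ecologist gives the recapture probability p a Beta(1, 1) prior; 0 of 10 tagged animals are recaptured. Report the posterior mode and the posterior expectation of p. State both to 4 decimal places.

Posterior: Beta(1+0, 1+10) = Beta(1, 11).
Since α = 1 ≤ 1 and β > 1, the Beta density is monotone decreasing on [0,1]; the mode is at 0.
Mean = 1/(1+11) = 0.0833.
Mean > mode: the posterior has a right tail.

posterior mode = 0.0000, posterior expectation = 0.0833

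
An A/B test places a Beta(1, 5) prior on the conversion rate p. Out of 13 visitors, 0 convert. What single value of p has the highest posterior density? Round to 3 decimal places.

Posterior: Beta(1+0, 5+13) = Beta(1, 18).
Since α = 1 ≤ 1 and β > 1, the Beta density is monotone decreasing on [0,1]; the mode is at 0.
Mean = 1/(1+18) = 0.053.
This is the posterior mode — the MAP estimate.

0.000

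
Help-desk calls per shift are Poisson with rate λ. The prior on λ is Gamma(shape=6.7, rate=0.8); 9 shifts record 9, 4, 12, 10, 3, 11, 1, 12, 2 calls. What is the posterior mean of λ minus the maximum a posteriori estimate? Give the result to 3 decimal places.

Σ counts = 64. Posterior: Gamma(shape = 6.7+64 = 70.7, rate = 0.8+9 = 9.8).
Mode = (α−1)/β = 69.7/9.8 = 7.112.
Mean = α/β = 70.7/9.8 = 7.214.
Difference = 7.214 − 7.112 = 0.102.

0.102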